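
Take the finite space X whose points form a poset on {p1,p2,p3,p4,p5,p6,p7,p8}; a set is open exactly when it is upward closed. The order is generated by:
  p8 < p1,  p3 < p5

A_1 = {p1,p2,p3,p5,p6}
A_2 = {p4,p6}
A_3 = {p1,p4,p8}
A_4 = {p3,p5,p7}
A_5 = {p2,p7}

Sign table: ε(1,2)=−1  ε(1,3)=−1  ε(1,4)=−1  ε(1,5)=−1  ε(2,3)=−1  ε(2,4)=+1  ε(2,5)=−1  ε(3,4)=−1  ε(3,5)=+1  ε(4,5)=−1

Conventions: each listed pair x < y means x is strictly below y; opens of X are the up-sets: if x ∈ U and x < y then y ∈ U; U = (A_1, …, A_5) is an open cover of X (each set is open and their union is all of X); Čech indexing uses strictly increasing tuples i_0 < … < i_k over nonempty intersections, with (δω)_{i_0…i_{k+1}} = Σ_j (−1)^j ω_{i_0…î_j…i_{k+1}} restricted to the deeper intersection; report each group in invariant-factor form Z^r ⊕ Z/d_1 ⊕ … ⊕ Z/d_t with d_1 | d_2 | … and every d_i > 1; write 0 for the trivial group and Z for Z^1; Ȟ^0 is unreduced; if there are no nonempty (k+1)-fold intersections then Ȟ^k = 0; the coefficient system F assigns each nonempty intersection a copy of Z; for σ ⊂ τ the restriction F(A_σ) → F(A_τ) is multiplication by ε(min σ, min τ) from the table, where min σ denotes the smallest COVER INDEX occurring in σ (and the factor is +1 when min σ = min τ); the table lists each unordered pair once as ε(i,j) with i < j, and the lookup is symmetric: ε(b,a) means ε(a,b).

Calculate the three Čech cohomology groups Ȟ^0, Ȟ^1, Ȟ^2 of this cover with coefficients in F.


Ȟ^0 = 0,  Ȟ^1 = Z ⊕ Z/2,  Ȟ^2 = 0

nerve simplices:
  A12={p6} A13={p1} A14={p3,p5} A15={p2} A23={p4} A45={p7}
C dims 5,6; δ0: rk 5, SNF 1^4·2
degree 0: 5−5−0 = 0 → Ȟ^0 ≅ 0
degree 1: 6−0−5 = 1 plus torsion [2] → Ȟ^1 ≅ Z ⊕ Z/2
degree 2: 0−0−0 = 0 → Ȟ^2 ≅ 0


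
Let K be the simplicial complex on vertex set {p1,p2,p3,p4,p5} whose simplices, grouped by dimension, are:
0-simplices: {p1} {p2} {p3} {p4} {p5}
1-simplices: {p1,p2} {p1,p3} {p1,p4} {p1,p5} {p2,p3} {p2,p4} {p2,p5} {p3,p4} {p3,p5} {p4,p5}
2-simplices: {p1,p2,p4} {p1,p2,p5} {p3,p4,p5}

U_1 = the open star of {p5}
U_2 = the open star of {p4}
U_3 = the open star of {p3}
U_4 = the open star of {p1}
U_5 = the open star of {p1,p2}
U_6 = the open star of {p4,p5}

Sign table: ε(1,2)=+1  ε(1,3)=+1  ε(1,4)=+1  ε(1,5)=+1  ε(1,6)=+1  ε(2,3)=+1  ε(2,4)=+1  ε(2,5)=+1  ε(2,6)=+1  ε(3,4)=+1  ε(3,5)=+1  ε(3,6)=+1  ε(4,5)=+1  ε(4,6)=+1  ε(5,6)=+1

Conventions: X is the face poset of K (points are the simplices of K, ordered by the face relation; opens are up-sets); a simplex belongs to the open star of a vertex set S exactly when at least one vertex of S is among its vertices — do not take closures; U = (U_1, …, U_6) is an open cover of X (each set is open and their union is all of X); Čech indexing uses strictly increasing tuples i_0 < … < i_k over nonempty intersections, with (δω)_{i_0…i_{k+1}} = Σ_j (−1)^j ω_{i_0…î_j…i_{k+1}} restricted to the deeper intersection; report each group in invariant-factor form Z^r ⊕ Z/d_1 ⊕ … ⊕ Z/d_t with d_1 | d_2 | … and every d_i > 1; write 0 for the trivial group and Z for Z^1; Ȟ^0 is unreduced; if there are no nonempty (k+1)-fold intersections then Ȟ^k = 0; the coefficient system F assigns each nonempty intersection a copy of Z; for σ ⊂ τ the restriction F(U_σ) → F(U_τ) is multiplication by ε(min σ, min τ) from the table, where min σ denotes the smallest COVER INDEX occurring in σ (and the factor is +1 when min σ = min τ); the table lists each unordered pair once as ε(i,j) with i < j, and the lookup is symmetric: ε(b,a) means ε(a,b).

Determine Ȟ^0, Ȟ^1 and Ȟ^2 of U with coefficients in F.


Ȟ^0 = Z, Ȟ^1 = Z and Ȟ^2 = 0

nonempty intersections:
  U1={{p5},{p1,p5},{p2,p5},{p3,p5},{p4,p5},{p1,p2,p5},{p3,p4,p5}} U2={{p4},{p1,p4},{p2,p4},{p3,p4},{p4,p5},{p1,p2,p4},{p3,p4,p5}} U3={{p3},{p1,p3},{p2,p3},{p3,p4},{p3,p5},{p3,p4,p5}} U4={{p1},{p1,p2},{p1,p3},{p1,p4},{p1,p5},{p1,p2,p4},{p1,p2,p5}} U5={{p1},{p2},{p1,p2},{p1,p3},{p1,p4},{p1,p5},{p2,p3},{p2,p4},{p2,p5},{p1,p2,p4},{p1,p2,p5}} U6={{p4},{p5},{p1,p4},{p1,p5},{p2,p4},{p2,p5},{p3,p4},{p3,p5},{p4,p5},{p1,p2,p4},{p1,p2,p5},{p3,p4,p5}}
  U12={{p4,p5},{p3,p4,p5}} U13={{p3,p5},{p3,p4,p5}} U14={{p1,p5},{p1,p2,p5}} U15={{p1,p5},{p2,p5},{p1,p2,p5}} U16={{p5},{p1,p5},{p2,p5},{p3,p5},{p4,p5},{p1,p2,p5},{p3,p4,p5}} U23={{p3,p4},{p3,p4,p5}} U24={{p1,p4},{p1,p2,p4}} U25={{p1,p4},{p2,p4},{p1,p2,p4}} U26={{p4},{p1,p4},{p2,p4},{p3,p4},{p4,p5},{p1,p2,p4},{p3,p4,p5}} U34={{p1,p3}} U35={{p1,p3},{p2,p3}} U36={{p3,p4},{p3,p5},{p3,p4,p5}} U45={{p1},{p1,p2},{p1,p3},{p1,p4},{p1,p5},{p1,p2,p4},{p1,p2,p5}} U46={{p1,p4},{p1,p5},{p1,p2,p4},{p1,p2,p5}} U56={{p1,p4},{p1,p5},{p2,p4},{p2,p5},{p1,p2,p4},{p1,p2,p5}}
  U123={{p3,p4,p5}} U126={{p4,p5},{p3,p4,p5}} U136={{p3,p5},{p3,p4,p5}} U145={{p1,p5},{p1,p2,p5}} U146={{p1,p5},{p1,p2,p5}} U156={{p1,p5},{p2,p5},{p1,p2,p5}} U236={{p3,p4},{p3,p4,p5}} U245={{p1,p4},{p1,p2,p4}} U246={{p1,p4},{p1,p2,p4}} U256={{p1,p4},{p2,p4},{p1,p2,p4}} U345={{p1,p3}} U456={{p1,p4},{p1,p5},{p1,p2,p4},{p1,p2,p5}}
  U1236={{p3,p4,p5}} U1456={{p1,p5},{p1,p2,p5}} U2456={{p1,p4},{p1,p2,p4}}
C dims 6,15,12,3; δ0: rk 5, SNF 1^5; δ1: rk 9, SNF 1^9; δ2: rk 3, SNF 1^3
Ȟ^0: (6−5)−0=1 ⇒ Z
Ȟ^1: (15−9)−5=1 ⇒ Z
Ȟ^2: (12−3)−9=0 ⇒ 0


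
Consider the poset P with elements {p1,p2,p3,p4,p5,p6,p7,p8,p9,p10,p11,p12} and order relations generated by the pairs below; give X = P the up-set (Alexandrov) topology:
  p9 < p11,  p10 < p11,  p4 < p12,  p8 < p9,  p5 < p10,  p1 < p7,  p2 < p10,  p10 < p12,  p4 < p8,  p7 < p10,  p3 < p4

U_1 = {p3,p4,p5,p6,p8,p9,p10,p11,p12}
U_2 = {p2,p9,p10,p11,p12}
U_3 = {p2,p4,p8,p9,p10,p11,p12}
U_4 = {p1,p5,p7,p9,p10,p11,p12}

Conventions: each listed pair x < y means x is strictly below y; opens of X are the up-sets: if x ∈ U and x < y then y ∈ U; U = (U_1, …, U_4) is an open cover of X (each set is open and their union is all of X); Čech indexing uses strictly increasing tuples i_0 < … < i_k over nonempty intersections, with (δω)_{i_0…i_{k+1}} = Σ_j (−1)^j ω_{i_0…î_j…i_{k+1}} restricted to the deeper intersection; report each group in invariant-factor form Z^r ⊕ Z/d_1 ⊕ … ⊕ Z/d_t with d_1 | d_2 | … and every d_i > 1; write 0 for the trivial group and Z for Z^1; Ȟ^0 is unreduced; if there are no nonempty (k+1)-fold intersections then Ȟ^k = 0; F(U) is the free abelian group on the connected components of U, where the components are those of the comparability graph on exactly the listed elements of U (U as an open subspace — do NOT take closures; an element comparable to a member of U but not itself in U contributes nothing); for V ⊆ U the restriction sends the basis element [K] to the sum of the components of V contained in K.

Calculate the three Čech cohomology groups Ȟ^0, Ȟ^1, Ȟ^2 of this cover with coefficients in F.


Ȟ^0 ≅ Z^2,  Ȟ^1 ≅ 0,  Ȟ^2 ≅ 0

nonempty overlaps:
  U12={p9,p10,p11,p12} U13={p4,p8,p9,p10,p11,p12} U14={p5,p9,p10,p11,p12} U23={p2,p9,p10,p11,p12} U24={p9,p10,p11,p12} U34={p9,p10,p11,p12}
  U123={p9,p10,p11,p12} U124={p9,p10,p11,p12} U134={p9,p10,p11,p12} U234={p9,p10,p11,p12}
  U1234={p9,p10,p11,p12}
components per intersection:
  U1: {p3,p4,p5,p8,p9,p10,p11,p12} {p6}
  U2: {p2,p9,p10,p11,p12}
  U3: {p2,p4,p8,p9,p10,p11,p12}
  U4: {p1,p5,p7,p9,p10,p11,p12}
  U12: {p9,p10,p11,p12}
  U13: {p4,p8,p9,p10,p11,p12}
  U14: {p5,p9,p10,p11,p12}
  U23: {p2,p9,p10,p11,p12}
  U24: {p9,p10,p11,p12}
  U34: {p9,p10,p11,p12}
  U123: {p9,p10,p11,p12}
  U124: {p9,p10,p11,p12}
  U134: {p9,p10,p11,p12}
  U234: {p9,p10,p11,p12}
  U1234: {p9,p10,p11,p12}
C dims 5,6,4,1; δ0: rk 3, SNF 1^3; δ1: rk 3, SNF 1^3; δ2: rk 1, SNF 1^1
degree 0: 5−3−0 = 2 → Ȟ^0 ≅ Z^2
degree 1: 6−3−3 = 0 → Ȟ^1 ≅ 0
degree 2: 4−1−3 = 0 → Ȟ^2 ≅ 0


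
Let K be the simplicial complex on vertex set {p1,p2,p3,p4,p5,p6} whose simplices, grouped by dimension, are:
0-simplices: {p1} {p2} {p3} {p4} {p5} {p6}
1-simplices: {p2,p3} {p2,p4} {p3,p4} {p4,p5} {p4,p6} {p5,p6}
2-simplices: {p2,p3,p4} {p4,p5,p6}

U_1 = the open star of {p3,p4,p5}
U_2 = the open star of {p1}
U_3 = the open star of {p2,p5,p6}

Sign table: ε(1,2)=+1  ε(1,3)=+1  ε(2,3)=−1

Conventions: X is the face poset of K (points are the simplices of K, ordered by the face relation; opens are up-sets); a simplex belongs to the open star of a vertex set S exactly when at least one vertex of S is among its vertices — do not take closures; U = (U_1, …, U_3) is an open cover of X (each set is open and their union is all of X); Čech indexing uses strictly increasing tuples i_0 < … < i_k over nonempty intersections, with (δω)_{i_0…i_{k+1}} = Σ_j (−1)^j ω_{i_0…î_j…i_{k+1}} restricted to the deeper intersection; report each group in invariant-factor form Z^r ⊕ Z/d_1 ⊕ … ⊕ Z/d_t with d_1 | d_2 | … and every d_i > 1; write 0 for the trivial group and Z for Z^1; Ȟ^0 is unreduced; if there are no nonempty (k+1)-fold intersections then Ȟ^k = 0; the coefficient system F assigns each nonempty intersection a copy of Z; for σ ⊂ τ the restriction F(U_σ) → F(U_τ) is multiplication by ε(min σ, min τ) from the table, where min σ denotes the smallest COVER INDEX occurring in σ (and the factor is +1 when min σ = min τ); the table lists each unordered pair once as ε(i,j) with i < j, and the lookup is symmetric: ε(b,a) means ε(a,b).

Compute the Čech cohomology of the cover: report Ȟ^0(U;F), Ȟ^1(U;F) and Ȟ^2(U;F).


Ȟ^0 = Z^2; Ȟ^1 = 0; Ȟ^2 = 0

nonempty overlaps:
  U1={{p3},{p4},{p5},{p2,p3},{p2,p4},{p3,p4},{p4,p5},{p4,p6},{p5,p6},{p2,p3,p4},{p4,p5,p6}} U2={{p1}} U3={{p2},{p5},{p6},{p2,p3},{p2,p4},{p4,p5},{p4,p6},{p5,p6},{p2,p3,p4},{p4,p5,p6}}
  U13={{p5},{p2,p3},{p2,p4},{p4,p5},{p4,p6},{p5,p6},{p2,p3,p4},{p4,p5,p6}}
C dims 3,1; δ0: rk 1, SNF 1^1
degree 0: 3−1−0 = 2 → Ȟ^0 ≅ Z^2
degree 1: 1−0−1 = 0 → Ȟ^1 ≅ 0
degree 2: 0−0−0 = 0 → Ȟ^2 ≅ 0


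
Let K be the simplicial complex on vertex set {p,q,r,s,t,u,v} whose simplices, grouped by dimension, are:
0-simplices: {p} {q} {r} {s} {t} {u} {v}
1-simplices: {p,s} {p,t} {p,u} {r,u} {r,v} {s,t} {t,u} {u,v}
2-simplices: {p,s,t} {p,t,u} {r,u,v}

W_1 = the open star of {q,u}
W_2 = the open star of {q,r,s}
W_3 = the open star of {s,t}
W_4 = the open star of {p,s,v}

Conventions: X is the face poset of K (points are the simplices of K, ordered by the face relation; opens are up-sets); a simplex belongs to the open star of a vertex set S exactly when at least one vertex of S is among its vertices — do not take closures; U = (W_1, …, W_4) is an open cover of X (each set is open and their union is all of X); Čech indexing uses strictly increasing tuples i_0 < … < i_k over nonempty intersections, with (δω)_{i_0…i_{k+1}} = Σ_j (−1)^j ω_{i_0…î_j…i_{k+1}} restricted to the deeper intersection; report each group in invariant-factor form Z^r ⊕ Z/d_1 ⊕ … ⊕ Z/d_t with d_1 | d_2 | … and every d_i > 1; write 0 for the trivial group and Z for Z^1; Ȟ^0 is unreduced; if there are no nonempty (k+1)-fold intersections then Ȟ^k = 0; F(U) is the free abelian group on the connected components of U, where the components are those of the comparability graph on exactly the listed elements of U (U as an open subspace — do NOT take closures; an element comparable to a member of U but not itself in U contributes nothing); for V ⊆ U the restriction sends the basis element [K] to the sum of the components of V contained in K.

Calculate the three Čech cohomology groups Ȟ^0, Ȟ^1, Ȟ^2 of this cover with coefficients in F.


Ȟ^0 ≅ Z^2; Ȟ^1 ≅ 0; Ȟ^2 ≅ 0

cover nerve:
  W1={{q},{u},{p,u},{r,u},{t,u},{u,v},{p,t,u},{r,u,v}} W2={{q},{r},{s},{p,s},{r,u},{r,v},{s,t},{p,s,t},{r,u,v}} W3={{s},{t},{p,s},{p,t},{s,t},{t,u},{p,s,t},{p,t,u}} W4={{p},{s},{v},{p,s},{p,t},{p,u},{r,v},{s,t},{u,v},{p,s,t},{p,t,u},{r,u,v}}
  W12={{q},{r,u},{r,u,v}} W13={{t,u},{p,t,u}} W14={{p,u},{u,v},{p,t,u},{r,u,v}} W23={{s},{p,s},{s,t},{p,s,t}} W24={{s},{p,s},{r,v},{s,t},{p,s,t},{r,u,v}} W34={{s},{p,s},{p,t},{s,t},{p,s,t},{p,t,u}}
  W124={{r,u,v}} W134={{p,t,u}} W234={{s},{p,s},{s,t},{p,s,t}}
components per intersection:
  W1: {{q}} {{u},{p,u},{r,u},{t,u},{u,v},{p,t,u},{r,u,v}}
  W2: {{q}} {{r},{r,u},{r,v},{r,u,v}} {{s},{p,s},{s,t},{p,s,t}}
  W3: {{s},{t},{p,s},{p,t},{s,t},{t,u},{p,s,t},{p,t,u}}
  W4: {{p},{s},{p,s},{p,t},{p,u},{s,t},{p,s,t},{p,t,u}} {{v},{r,v},{u,v},{r,u,v}}
  W12: {{q}} {{r,u},{r,u,v}}
  W13: {{t,u},{p,t,u}}
  W14: {{p,u},{p,t,u}} {{u,v},{r,u,v}}
  W23: {{s},{p,s},{s,t},{p,s,t}}
  W24: {{s},{p,s},{s,t},{p,s,t}} {{r,v},{r,u,v}}
  W34: {{s},{p,s},{p,t},{s,t},{p,s,t},{p,t,u}}
  W124: {{r,u,v}}
  W134: {{p,t,u}}
  W234: {{s},{p,s},{s,t},{p,s,t}}
C dims 8,9,3; δ0: rk 6, SNF 1^6; δ1: rk 3, SNF 1^3
Ȟ^0: (8−6)−0=2 ⇒ Z^2
Ȟ^1: (9−3)−6=0 ⇒ 0
Ȟ^2: (3−0)−3=0 ⇒ 0


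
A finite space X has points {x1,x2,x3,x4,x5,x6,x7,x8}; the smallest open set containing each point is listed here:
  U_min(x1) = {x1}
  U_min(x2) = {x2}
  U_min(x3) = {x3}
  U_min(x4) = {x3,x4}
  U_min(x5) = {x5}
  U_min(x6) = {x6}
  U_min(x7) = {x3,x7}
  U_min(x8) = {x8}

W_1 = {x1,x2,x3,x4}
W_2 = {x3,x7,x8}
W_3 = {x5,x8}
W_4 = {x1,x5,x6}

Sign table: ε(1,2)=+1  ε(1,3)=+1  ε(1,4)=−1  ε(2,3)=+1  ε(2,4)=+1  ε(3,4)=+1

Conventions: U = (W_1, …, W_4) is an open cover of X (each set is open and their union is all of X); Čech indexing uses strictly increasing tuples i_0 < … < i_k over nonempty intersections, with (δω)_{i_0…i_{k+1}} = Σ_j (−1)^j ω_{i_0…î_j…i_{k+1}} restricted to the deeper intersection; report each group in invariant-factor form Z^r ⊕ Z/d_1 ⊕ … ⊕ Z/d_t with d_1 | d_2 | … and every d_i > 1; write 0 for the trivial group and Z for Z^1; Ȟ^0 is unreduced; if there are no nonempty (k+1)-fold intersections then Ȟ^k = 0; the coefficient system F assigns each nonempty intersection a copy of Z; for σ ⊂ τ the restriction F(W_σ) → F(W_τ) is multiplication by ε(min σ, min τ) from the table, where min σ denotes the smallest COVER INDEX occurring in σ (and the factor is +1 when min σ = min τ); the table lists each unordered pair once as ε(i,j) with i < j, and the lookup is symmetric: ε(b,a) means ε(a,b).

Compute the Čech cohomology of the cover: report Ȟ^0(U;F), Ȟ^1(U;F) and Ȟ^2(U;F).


Ȟ^0 ≅ 0, Ȟ^1 ≅ Z/2 and Ȟ^2 ≅ 0

nerve of the cover:
  W12={x3} W14={x1} W23={x8} W34={x5}
C dims 4,4; δ0: rk 4, SNF 1^3·2
Ȟ^0 = (4 − 4) − 0 = 0, so Ȟ^0 ≅ 0
Ȟ^1 = (4 − 0) − 4 = 0 plus torsion [2], so Ȟ^1 ≅ Z/2
Ȟ^2 = (0 − 0) − 0 = 0, so Ȟ^2 ≅ 0


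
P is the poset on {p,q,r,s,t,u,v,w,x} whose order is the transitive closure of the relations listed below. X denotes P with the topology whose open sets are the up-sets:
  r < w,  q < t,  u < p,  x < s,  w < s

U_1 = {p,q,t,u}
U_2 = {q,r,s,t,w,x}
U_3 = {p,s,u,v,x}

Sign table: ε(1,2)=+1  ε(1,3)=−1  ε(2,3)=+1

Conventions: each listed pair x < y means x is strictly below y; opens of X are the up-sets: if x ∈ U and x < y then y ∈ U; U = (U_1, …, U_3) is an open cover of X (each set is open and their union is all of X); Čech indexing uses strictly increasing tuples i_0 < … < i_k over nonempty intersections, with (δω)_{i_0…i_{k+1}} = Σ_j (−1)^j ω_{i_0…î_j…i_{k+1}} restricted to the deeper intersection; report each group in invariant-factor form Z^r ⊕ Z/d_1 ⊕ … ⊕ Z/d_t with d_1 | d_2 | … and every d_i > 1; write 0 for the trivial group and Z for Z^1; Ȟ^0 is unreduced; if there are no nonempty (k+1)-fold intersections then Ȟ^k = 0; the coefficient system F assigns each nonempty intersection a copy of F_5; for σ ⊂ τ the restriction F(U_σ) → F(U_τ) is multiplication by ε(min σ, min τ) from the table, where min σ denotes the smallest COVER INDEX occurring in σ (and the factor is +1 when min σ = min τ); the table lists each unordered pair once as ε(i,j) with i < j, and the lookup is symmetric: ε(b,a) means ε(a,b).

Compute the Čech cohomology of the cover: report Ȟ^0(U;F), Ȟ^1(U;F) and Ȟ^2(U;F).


Ȟ^0(U;F) ≅ 0,  Ȟ^1(U;F) ≅ 0,  Ȟ^2(U;F) ≅ 0

cover nerve:
  U12={q,t} U13={p,u} U23={s,x}
C dims 3,3; δ0: rk_F5 3
Ȟ^0: (3−3)−0=0 ⇒ 0
Ȟ^1: (3−0)−3=0 ⇒ 0
Ȟ^2: (0−0)−0=0 ⇒ 0


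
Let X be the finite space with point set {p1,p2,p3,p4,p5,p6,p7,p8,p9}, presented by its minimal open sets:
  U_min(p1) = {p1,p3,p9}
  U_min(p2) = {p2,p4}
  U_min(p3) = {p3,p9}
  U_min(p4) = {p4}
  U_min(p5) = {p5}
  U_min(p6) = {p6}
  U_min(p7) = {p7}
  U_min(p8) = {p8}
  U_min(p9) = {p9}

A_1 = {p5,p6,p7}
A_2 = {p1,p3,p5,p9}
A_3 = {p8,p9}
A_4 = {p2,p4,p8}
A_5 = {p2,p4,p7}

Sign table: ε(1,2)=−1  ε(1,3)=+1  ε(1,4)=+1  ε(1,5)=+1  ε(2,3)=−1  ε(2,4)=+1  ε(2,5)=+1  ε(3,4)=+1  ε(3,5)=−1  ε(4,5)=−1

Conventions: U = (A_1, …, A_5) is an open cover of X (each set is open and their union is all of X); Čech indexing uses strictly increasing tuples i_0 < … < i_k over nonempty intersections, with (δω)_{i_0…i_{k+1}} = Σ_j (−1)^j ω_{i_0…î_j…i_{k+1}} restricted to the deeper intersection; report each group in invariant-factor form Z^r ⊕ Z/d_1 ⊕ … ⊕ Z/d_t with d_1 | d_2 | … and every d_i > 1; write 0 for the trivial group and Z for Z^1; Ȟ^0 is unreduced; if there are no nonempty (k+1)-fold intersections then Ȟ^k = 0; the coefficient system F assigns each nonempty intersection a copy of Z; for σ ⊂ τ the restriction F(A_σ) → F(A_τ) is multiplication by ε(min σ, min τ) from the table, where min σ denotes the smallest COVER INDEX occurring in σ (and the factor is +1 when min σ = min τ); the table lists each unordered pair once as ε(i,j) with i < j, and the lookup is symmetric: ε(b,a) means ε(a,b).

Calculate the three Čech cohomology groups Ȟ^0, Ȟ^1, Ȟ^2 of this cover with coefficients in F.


nerve of the cover:
  A12={p5} A15={p7} A23={p9} A34={p8} A45={p2,p4}
C dims 5,5; δ0: rk 5, SNF 1^4·2
Ȟ^0 = (5 − 5) − 0 = 0, so Ȟ^0 ≅ 0
Ȟ^1 = (5 − 0) − 5 = 0 plus torsion [2], so Ȟ^1 ≅ Z/2
Ȟ^2 = (0 − 0) − 0 = 0, so Ȟ^2 ≅ 0

Ȟ^0(U;F) ≅ 0, Ȟ^1(U;F) ≅ Z/2 and Ȟ^2(U;F) ≅ 0


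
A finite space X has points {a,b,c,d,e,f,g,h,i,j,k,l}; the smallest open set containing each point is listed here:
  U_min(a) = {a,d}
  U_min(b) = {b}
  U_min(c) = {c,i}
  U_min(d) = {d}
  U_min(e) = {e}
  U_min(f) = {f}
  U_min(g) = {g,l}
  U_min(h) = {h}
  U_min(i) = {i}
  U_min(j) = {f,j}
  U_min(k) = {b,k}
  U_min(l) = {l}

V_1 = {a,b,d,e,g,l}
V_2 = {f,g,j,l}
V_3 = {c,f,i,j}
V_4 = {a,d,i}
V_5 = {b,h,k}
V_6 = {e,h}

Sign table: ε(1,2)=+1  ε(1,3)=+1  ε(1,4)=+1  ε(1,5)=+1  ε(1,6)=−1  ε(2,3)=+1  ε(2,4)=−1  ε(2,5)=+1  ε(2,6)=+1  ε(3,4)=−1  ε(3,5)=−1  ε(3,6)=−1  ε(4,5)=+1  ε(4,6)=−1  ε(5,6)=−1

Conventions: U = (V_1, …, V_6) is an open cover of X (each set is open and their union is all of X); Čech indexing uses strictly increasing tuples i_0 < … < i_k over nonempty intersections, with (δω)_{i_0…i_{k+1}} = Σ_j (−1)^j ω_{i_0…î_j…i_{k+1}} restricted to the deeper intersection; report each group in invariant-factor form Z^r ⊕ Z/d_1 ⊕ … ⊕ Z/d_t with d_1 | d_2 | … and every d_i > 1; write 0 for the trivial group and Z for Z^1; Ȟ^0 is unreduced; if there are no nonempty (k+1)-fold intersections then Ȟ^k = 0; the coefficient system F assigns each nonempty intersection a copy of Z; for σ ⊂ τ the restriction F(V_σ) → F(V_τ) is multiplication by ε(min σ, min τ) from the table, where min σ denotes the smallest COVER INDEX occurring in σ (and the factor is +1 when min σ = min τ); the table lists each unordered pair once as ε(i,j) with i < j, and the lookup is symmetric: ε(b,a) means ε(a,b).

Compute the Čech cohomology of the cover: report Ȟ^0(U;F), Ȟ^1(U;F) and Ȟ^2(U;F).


Ȟ^0(U;F) ≅ 0, Ȟ^1(U;F) ≅ Z ⊕ Z/2 and Ȟ^2(U;F) ≅ 0

cover nerve:
  V12={g,l} V14={a,d} V15={b} V16={e} V23={f,j} V34={i} V56={h}
C dims 6,7; δ0: rk 6, SNF 1^5·2
Ȟ^0: (6−6)−0=0 ⇒ 0
Ȟ^1: (7−0)−6=1 plus torsion [2] ⇒ Z ⊕ Z/2
Ȟ^2: (0−0)−0=0 ⇒ 0


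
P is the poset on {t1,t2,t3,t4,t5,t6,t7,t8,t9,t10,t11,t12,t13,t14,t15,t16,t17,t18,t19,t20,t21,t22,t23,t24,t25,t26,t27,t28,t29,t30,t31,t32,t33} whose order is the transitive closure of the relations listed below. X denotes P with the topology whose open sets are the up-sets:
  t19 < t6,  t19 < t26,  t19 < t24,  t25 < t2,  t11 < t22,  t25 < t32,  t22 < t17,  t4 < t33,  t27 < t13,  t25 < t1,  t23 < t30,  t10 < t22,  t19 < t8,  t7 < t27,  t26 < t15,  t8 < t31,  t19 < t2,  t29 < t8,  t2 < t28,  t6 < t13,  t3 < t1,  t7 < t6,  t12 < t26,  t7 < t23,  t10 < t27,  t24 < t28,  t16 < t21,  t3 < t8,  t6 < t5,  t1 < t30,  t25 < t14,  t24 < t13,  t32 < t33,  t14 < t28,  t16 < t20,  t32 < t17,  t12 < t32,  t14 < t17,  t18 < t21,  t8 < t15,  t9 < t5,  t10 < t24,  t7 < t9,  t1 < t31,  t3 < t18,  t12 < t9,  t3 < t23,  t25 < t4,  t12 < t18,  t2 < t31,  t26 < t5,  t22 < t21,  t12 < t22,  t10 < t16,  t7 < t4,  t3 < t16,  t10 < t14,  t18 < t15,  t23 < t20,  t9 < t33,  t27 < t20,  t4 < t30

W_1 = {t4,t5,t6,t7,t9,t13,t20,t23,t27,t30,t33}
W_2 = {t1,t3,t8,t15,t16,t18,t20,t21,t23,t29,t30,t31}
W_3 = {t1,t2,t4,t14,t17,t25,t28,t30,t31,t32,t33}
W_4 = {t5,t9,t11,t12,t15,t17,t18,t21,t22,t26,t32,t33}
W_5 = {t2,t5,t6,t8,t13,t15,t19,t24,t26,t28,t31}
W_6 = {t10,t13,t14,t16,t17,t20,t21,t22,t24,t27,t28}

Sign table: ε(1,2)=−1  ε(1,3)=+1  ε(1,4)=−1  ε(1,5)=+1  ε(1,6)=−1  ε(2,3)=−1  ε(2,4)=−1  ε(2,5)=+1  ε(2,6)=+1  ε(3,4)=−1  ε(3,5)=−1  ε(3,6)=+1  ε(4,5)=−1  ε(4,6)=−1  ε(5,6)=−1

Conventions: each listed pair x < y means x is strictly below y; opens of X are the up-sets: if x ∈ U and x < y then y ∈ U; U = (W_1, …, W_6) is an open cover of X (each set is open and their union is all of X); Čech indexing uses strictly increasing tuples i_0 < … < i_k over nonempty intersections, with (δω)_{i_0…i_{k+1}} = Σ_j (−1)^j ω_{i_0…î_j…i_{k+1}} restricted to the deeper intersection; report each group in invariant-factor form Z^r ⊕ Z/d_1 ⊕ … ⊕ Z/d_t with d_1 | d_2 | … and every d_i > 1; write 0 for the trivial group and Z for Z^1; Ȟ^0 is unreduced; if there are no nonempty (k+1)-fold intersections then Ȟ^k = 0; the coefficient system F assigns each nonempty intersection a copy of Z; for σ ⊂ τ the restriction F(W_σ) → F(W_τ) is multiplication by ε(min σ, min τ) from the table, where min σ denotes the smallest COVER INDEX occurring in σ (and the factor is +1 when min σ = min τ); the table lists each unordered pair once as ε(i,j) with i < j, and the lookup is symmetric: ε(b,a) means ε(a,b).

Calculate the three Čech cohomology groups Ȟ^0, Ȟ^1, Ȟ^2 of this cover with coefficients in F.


nerve simplices:
  W12={t20,t23,t30} W13={t4,t30,t33} W14={t5,t9,t33} W15={t5,t6,t13} W16={t13,t20,t27} W23={t1,t30,t31} W24={t15,t18,t21} W25={t8,t15,t31} W26={t16,t20,t21} W34={t17,t32,t33} W35={t2,t28,t31} W36={t14,t17,t28} W45={t5,t15,t26} W46={t17,t21,t22} W56={t13,t24,t28}
  W123={t30} W126={t20} W134={t33} W145={t5} W156={t13} W235={t31} W245={t15} W246={t21} W346={t17} W356={t28}
C dims 6,15,10; δ0: rk 6, SNF 1^5·2; δ1: rk 9, SNF 1^9
degree 0: 6−6−0 = 0 → Ȟ^0 ≅ 0
degree 1: 15−9−6 = 0 plus torsion [2] → Ȟ^1 ≅ Z/2
degree 2: 10−0−9 = 1 → Ȟ^2 ≅ Z

Ȟ^0 ≅ 0, Ȟ^1 ≅ Z/2, Ȟ^2 ≅ Z


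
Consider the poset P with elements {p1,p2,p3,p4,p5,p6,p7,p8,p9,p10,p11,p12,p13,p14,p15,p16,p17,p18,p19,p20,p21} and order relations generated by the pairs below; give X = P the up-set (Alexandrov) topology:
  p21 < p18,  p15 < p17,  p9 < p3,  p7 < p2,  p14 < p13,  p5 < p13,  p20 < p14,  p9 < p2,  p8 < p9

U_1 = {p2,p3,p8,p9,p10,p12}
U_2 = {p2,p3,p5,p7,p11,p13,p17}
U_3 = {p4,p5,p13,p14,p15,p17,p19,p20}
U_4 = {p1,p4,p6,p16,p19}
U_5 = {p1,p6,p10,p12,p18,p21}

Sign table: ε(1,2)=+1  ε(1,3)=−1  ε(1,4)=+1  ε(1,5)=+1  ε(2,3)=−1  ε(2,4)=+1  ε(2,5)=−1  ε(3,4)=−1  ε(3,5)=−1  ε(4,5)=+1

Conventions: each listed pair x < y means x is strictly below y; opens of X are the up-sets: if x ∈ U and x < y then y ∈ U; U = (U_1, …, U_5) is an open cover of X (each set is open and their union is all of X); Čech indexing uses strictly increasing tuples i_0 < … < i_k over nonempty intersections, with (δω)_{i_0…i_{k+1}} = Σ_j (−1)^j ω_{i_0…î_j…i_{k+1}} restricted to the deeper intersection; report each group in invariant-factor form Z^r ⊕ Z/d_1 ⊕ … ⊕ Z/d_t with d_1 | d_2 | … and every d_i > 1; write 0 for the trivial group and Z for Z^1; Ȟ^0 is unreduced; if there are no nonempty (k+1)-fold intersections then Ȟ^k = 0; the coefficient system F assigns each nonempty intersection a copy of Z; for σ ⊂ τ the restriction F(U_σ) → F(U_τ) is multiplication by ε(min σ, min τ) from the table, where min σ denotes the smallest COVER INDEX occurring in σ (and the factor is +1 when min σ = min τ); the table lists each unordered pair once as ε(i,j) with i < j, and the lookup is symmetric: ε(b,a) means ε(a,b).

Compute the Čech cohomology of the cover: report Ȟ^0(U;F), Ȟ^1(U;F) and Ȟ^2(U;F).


Ȟ^0(U;F) ≅ Z, Ȟ^1(U;F) ≅ Z, Ȟ^2(U;F) ≅ 0

nerve simplices:
  U12={p2,p3} U15={p10,p12} U23={p5,p13,p17} U34={p4,p19} U45={p1,p6}
C dims 5,5; δ0: rk 4, SNF 1^4
degree 0: 5−4−0 = 1 → Ȟ^0 ≅ Z
degree 1: 5−0−4 = 1 → Ȟ^1 ≅ Z
degree 2: 0−0−0 = 0 → Ȟ^2 ≅ 0


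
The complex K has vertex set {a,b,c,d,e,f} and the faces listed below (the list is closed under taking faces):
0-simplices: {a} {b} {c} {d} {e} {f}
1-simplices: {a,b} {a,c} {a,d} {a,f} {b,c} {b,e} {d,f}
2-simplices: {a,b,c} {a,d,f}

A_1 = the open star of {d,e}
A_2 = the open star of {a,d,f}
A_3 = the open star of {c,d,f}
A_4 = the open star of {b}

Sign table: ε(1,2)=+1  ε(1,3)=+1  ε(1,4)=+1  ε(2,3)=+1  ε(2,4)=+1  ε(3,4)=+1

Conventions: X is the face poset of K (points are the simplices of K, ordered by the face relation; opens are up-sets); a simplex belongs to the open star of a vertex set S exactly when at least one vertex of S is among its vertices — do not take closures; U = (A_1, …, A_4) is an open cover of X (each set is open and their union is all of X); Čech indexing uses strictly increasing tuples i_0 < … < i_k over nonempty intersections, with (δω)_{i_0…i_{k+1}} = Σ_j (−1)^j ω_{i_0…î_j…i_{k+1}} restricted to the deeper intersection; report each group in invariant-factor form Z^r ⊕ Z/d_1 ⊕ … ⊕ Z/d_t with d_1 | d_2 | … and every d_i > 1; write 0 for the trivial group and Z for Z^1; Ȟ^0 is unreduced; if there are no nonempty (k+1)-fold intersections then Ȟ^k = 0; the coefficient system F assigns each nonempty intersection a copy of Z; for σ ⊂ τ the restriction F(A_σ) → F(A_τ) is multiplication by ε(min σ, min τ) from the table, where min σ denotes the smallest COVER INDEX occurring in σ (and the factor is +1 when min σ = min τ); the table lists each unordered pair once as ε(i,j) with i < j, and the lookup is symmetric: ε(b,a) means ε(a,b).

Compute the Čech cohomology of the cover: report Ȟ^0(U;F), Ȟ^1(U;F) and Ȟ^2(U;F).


nonempty intersections:
  A1={{d},{e},{a,d},{b,e},{d,f},{a,d,f}} A2={{a},{d},{f},{a,b},{a,c},{a,d},{a,f},{d,f},{a,b,c},{a,d,f}} A3={{c},{d},{f},{a,c},{a,d},{a,f},{b,c},{d,f},{a,b,c},{a,d,f}} A4={{b},{a,b},{b,c},{b,e},{a,b,c}}
  A12={{d},{a,d},{d,f},{a,d,f}} A13={{d},{a,d},{d,f},{a,d,f}} A14={{b,e}} A23={{d},{f},{a,c},{a,d},{a,f},{d,f},{a,b,c},{a,d,f}} A24={{a,b},{a,b,c}} A34={{b,c},{a,b,c}}
  A123={{d},{a,d},{d,f},{a,d,f}} A234={{a,b,c}}
C dims 4,6,2; δ0: rk 3, SNF 1^3; δ1: rk 2, SNF 1^2
Ȟ^0: (4−3)−0=1 ⇒ Z
Ȟ^1: (6−2)−3=1 ⇒ Z
Ȟ^2: (2−0)−2=0 ⇒ 0

Ȟ^0 = Z; Ȟ^1 = Z; Ȟ^2 = 0


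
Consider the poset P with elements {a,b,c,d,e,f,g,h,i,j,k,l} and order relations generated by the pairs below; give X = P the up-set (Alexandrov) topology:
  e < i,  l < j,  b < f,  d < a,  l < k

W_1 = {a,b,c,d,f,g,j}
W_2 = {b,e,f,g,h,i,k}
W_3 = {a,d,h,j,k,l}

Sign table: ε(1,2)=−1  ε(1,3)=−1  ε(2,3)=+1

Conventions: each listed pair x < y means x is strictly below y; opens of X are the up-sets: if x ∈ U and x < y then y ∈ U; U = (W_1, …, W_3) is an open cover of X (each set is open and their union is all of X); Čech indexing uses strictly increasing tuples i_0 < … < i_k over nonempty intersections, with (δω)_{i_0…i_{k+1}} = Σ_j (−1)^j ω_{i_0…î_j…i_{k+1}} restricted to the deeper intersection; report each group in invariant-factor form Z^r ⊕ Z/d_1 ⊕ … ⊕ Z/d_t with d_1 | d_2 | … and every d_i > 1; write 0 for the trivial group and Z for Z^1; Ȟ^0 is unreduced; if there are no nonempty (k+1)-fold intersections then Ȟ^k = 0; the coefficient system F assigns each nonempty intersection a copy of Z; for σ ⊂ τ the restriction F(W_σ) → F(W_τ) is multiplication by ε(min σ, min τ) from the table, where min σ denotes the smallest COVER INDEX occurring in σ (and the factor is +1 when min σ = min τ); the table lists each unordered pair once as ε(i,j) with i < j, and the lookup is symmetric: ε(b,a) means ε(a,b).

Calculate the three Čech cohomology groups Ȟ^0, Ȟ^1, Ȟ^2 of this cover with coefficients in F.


Ȟ^0 = Z, Ȟ^1 = Z and Ȟ^2 = 0

nonempty intersections:
  W12={b,f,g} W13={a,d,j} W23={h,k}
C dims 3,3; δ0: rk 2, SNF 1^2
Ȟ^0: (3−2)−0=1 ⇒ Z
Ȟ^1: (3−0)−2=1 ⇒ Z
Ȟ^2: (0−0)−0=0 ⇒ 0


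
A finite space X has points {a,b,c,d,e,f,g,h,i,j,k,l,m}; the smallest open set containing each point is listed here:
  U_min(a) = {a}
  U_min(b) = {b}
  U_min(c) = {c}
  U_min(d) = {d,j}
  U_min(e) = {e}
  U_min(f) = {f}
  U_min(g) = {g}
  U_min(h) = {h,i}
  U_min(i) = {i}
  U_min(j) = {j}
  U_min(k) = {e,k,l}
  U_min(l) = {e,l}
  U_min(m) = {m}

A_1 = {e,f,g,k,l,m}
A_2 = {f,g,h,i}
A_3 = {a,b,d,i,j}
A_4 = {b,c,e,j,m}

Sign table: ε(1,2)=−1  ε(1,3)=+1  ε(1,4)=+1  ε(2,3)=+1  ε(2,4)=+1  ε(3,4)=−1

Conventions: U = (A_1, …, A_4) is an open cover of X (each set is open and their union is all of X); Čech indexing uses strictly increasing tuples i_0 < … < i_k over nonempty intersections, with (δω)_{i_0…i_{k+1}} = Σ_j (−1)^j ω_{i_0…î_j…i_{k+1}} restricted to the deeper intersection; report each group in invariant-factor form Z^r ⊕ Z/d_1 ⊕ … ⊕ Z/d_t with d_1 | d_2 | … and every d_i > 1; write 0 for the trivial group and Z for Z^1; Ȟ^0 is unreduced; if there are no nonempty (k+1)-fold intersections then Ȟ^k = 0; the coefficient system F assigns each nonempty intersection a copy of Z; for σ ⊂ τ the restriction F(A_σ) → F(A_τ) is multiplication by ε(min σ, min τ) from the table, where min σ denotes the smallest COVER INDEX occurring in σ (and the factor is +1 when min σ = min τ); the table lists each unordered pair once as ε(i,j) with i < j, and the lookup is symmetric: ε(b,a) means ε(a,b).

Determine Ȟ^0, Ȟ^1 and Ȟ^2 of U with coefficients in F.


nerve simplices:
  A12={f,g} A14={e,m} A23={i} A34={b,j}
C dims 4,4; δ0: rk 3, SNF 1^3
degree 0: 4−3−0 = 1 → Ȟ^0 ≅ Z
degree 1: 4−0−3 = 1 → Ȟ^1 ≅ Z
degree 2: 0−0−0 = 0 → Ȟ^2 ≅ 0

Ȟ^0 ≅ Z,  Ȟ^1 ≅ Z,  Ȟ^2 ≅ 0


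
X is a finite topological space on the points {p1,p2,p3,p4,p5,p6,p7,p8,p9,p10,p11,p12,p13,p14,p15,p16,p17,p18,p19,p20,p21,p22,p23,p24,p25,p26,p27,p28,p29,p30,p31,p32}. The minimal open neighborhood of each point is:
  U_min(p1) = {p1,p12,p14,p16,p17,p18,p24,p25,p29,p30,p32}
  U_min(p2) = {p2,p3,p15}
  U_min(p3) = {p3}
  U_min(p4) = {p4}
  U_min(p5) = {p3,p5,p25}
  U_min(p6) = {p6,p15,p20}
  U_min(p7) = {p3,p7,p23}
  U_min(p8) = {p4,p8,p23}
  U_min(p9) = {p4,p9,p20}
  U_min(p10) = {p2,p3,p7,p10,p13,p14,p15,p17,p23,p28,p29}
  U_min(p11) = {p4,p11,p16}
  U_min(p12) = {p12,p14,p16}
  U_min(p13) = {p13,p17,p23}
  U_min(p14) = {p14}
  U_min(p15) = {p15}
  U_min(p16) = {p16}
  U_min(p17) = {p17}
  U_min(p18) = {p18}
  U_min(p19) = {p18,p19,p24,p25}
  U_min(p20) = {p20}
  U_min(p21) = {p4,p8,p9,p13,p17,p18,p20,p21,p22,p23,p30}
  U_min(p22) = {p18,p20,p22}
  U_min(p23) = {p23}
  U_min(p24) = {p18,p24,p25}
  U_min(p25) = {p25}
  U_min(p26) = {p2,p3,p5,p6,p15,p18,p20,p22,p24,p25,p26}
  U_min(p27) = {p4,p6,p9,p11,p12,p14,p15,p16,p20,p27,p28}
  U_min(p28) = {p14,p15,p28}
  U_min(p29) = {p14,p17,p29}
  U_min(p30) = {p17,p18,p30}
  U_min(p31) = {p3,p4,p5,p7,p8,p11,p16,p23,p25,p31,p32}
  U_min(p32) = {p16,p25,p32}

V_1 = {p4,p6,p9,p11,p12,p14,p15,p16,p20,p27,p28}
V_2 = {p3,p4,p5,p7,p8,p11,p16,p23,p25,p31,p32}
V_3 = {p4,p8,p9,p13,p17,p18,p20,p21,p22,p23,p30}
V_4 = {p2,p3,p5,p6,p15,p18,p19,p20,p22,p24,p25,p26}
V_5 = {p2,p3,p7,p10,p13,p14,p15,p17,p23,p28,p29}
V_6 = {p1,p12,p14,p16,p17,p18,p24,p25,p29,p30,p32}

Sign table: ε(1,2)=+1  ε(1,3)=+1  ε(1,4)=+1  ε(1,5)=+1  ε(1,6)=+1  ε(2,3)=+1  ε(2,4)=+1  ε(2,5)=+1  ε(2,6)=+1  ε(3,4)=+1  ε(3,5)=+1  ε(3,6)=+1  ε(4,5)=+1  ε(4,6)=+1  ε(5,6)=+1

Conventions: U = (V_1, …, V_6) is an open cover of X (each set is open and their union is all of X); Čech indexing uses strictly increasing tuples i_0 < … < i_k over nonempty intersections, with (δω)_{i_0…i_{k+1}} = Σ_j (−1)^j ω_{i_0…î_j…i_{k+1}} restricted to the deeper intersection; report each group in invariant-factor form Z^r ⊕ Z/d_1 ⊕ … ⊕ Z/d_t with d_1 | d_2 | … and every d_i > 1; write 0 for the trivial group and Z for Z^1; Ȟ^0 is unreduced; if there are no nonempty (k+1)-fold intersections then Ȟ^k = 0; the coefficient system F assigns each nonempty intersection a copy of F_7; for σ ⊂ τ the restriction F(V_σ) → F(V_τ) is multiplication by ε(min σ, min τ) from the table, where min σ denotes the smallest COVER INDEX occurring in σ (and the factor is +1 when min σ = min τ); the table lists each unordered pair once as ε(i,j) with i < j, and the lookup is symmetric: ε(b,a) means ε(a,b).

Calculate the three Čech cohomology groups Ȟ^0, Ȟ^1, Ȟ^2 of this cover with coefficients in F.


Ȟ^0 ≅ Z/7, Ȟ^1 ≅ 0, Ȟ^2 ≅ 0

nonempty intersections:
  V12={p4,p11,p16} V13={p4,p9,p20} V14={p6,p15,p20} V15={p14,p15,p28} V16={p12,p14,p16} V23={p4,p8,p23} V24={p3,p5,p25} V25={p3,p7,p23} V26={p16,p25,p32} V34={p18,p20,p22} V35={p13,p17,p23} V36={p17,p18,p30} V45={p2,p3,p15} V46={p18,p24,p25} V56={p14,p17,p29}
  V123={p4} V126={p16} V134={p20} V145={p15} V156={p14} V235={p23} V245={p3} V246={p25} V346={p18} V356={p17}
C dims 6,15,10; δ0: rk_F7 5; δ1: rk_F7 10
Ȟ^0: (6−5)−0=1 ⇒ Z/7
Ȟ^1: (15−10)−5=0 ⇒ 0
Ȟ^2: (10−0)−10=0 ⇒ 0


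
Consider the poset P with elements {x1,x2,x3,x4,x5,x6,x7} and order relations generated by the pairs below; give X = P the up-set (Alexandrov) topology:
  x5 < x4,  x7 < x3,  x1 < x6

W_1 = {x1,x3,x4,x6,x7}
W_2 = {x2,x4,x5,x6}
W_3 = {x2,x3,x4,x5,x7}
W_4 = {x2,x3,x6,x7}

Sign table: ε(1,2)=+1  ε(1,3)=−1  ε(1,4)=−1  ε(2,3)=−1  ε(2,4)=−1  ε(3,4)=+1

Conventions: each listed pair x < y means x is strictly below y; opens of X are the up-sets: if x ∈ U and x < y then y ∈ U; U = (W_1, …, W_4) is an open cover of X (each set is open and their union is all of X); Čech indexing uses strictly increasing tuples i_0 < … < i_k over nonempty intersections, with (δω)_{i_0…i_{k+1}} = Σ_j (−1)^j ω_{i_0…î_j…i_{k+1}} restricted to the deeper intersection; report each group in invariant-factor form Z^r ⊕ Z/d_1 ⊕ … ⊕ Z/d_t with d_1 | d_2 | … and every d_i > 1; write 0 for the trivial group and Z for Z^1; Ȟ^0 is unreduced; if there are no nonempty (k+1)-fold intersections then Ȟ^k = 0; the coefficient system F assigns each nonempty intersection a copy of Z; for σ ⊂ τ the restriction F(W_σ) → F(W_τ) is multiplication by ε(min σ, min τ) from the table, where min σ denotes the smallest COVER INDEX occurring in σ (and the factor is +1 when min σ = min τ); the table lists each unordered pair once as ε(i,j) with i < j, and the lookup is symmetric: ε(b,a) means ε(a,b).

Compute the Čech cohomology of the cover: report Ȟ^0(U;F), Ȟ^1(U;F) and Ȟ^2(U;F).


Ȟ^0(U;F) ≅ Z, Ȟ^1(U;F) ≅ 0 and Ȟ^2(U;F) ≅ Z

nonempty intersections:
  W12={x4,x6} W13={x3,x4,x7} W14={x3,x6,x7} W23={x2,x4,x5} W24={x2,x6} W34={x2,x3,x7}
  W123={x4} W124={x6} W134={x3,x7} W234={x2}
C dims 4,6,4; δ0: rk 3, SNF 1^3; δ1: rk 3, SNF 1^3
Ȟ^0: (4−3)−0=1 ⇒ Z
Ȟ^1: (6−3)−3=0 ⇒ 0
Ȟ^2: (4−0)−3=1 ⇒ Z


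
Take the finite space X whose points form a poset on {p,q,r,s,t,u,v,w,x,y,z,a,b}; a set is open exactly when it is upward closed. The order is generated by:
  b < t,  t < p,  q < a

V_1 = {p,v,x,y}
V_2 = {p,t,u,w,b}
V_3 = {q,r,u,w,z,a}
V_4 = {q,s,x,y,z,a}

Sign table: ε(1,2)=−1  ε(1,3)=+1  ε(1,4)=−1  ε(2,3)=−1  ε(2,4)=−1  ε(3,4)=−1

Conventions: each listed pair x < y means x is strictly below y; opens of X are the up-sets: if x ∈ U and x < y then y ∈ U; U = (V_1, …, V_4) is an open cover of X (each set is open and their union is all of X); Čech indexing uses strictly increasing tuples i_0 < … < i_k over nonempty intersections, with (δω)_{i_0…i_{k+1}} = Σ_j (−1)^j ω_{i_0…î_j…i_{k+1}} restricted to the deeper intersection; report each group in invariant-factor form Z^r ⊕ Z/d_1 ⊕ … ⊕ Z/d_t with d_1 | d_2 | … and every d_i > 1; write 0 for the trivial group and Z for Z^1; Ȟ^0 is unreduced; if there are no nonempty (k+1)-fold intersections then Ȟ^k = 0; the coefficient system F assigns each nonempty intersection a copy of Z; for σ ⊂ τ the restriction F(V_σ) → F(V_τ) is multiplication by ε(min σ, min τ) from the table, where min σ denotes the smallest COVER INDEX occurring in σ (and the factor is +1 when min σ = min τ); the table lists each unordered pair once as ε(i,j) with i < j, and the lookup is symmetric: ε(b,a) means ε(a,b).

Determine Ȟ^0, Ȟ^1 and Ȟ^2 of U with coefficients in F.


Ȟ^0(U;F) ≅ Z, Ȟ^1(U;F) ≅ Z and Ȟ^2(U;F) ≅ 0

cover nerve:
  V12={p} V14={x,y} V23={u,w} V34={q,z,a}
C dims 4,4; δ0: rk 3, SNF 1^3
Ȟ^0: (4−3)−0=1 ⇒ Z
Ȟ^1: (4−0)−3=1 ⇒ Z
Ȟ^2: (0−0)−0=0 ⇒ 0


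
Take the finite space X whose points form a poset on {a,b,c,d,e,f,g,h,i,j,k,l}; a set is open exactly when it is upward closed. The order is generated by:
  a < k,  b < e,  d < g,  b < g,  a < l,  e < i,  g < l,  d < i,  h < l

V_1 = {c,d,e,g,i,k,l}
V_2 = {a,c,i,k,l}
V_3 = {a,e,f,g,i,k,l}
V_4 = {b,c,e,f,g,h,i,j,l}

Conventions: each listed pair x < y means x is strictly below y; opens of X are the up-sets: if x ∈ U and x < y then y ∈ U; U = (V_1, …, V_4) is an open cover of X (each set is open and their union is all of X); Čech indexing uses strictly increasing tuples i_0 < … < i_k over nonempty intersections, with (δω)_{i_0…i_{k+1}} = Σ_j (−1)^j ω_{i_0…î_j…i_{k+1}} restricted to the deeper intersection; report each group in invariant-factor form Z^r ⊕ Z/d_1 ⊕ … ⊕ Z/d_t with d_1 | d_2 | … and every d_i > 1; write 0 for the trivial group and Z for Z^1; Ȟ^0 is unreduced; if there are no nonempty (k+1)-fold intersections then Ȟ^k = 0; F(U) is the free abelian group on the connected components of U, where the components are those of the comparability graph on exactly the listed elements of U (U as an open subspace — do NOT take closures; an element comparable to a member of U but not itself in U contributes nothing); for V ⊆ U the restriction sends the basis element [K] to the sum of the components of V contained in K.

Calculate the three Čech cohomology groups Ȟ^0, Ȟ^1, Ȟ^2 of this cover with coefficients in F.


Ȟ^0 ≅ Z^4; Ȟ^1 ≅ Z; Ȟ^2 ≅ 0

nonempty intersections:
  V12={c,i,k,l} V13={e,g,i,k,l} V14={c,e,g,i,l} V23={a,i,k,l} V24={c,i,l} V34={e,f,g,i,l}
  V123={i,k,l} V124={c,i,l} V134={e,g,i,l} V234={i,l}
  V1234={i,l}
components per intersection:
  V1: {c} {d,e,g,i,l} {k}
  V2: {a,k,l} {c} {i}
  V3: {a,g,k,l} {e,i} {f}
  V4: {b,e,g,h,i,l} {c} {f} {j}
  V12: {c} {i} {k} {l}
  V13: {e,i} {g,l} {k}
  V14: {c} {e,i} {g,l}
  V23: {a,k,l} {i}
  V24: {c} {i} {l}
  V34: {e,i} {f} {g,l}
  V123: {i} {k} {l}
  V124: {c} {i} {l}
  V134: {e,i} {g,l}
  V234: {i} {l}
  V1234: {i} {l}
C dims 13,18,10,2; δ0: rk 9, SNF 1^9; δ1: rk 8, SNF 1^8; δ2: rk 2, SNF 1^2
Ȟ^0: (13−9)−0=4 ⇒ Z^4
Ȟ^1: (18−8)−9=1 ⇒ Z
Ȟ^2: (10−2)−8=0 ⇒ 0


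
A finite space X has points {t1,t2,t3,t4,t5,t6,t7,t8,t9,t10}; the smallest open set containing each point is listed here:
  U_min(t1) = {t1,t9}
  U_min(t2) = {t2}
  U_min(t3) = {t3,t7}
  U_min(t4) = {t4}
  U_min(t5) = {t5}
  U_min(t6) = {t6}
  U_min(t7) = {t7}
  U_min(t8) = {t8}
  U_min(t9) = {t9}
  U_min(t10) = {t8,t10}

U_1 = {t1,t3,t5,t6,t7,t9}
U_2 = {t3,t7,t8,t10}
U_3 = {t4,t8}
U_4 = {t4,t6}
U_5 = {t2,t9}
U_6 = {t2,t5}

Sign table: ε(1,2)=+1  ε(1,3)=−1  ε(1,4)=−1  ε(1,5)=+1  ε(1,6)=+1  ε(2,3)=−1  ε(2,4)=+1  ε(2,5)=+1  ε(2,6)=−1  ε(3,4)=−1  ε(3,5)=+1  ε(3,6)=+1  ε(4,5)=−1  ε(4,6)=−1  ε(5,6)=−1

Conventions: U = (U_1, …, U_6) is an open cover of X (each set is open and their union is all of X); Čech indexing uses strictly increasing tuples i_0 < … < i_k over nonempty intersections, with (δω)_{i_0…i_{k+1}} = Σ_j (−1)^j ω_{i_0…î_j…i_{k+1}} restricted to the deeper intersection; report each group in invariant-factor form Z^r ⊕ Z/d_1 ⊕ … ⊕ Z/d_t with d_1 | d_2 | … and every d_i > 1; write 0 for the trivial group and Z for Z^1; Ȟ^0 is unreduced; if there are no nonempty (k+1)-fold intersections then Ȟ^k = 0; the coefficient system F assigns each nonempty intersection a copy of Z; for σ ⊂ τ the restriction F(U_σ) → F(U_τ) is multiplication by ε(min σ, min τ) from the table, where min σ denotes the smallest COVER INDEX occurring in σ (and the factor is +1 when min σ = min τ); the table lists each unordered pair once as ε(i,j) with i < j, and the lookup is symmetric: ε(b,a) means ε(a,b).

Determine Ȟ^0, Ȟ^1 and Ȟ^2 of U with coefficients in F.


nerve of the cover:
  U12={t3,t7} U14={t6} U15={t9} U16={t5} U23={t8} U34={t4} U56={t2}
C dims 6,7; δ0: rk 6, SNF 1^5·2
Ȟ^0 = (6 − 6) − 0 = 0, so Ȟ^0 ≅ 0
Ȟ^1 = (7 − 0) − 6 = 1 plus torsion [2], so Ȟ^1 ≅ Z ⊕ Z/2
Ȟ^2 = (0 − 0) − 0 = 0, so Ȟ^2 ≅ 0

Ȟ^0(U;F) ≅ 0; Ȟ^1(U;F) ≅ Z ⊕ Z/2; Ȟ^2(U;F) ≅ 0
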